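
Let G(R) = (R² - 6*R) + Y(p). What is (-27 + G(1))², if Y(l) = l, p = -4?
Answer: 1296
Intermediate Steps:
G(R) = -4 + R² - 6*R (G(R) = (R² - 6*R) - 4 = -4 + R² - 6*R)
(-27 + G(1))² = (-27 + (-4 + 1² - 6*1))² = (-27 + (-4 + 1 - 6))² = (-27 - 9)² = (-36)² = 1296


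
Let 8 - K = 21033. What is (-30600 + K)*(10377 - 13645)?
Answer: 168710500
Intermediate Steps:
K = -21025 (K = 8 - 1*21033 = 8 - 21033 = -21025)
(-30600 + K)*(10377 - 13645) = (-30600 - 21025)*(10377 - 13645) = -51625*(-3268) = 168710500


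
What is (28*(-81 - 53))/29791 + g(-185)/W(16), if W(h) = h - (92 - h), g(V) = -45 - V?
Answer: -219793/89373 ≈ -2.4593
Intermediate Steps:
W(h) = -92 + 2*h (W(h) = h + (-92 + h) = -92 + 2*h)
(28*(-81 - 53))/29791 + g(-185)/W(16) = (28*(-81 - 53))/29791 + (-45 - 1*(-185))/(-92 + 2*16) = (28*(-134))*(1/29791) + (-45 + 185)/(-92 + 32) = -3752*1/29791 + 140/(-60) = -3752/29791 + 140*(-1/60) = -3752/29791 - 7/3 = -219793/89373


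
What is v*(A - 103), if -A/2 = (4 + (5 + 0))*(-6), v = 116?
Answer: 580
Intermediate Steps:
A = 108 (A = -2*(4 + (5 + 0))*(-6) = -2*(4 + 5)*(-6) = -18*(-6) = -2*(-54) = 108)
v*(A - 103) = 116*(108 - 103) = 116*5 = 580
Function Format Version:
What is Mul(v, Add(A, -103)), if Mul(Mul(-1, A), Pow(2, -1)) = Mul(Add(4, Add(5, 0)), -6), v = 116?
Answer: 580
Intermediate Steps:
A = 108 (A = Mul(-2, Mul(Add(4, Add(5, 0)), -6)) = Mul(-2, Mul(Add(4, 5), -6)) = Mul(-2, Mul(9, -6)) = Mul(-2, -54) = 108)
Mul(v, Add(A, -103)) = Mul(116, Add(108, -103)) = Mul(116, 5) = 580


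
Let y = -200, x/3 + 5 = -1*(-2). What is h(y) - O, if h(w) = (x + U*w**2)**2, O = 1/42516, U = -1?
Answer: 68056214963795/42516 ≈ 1.6007e+9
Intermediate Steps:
x = -9 (x = -15 + 3*(-1*(-2)) = -15 + 3*2 = -15 + 6 = -9)
O = 1/42516 ≈ 2.3521e-5
h(w) = (-9 - w**2)**2
h(y) - O = (9 + (-200)**2)**2 - 1*1/42516 = (9 + 40000)**2 - 1/42516 = 40009**2 - 1/42516 = 1600720081 - 1/42516 = 68056214963795/42516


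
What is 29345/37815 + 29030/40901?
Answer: 459601859/309334263 ≈ 1.4858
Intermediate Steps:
29345/37815 + 29030/40901 = 29345*(1/37815) + 29030*(1/40901) = 5869/7563 + 29030/40901 = 459601859/309334263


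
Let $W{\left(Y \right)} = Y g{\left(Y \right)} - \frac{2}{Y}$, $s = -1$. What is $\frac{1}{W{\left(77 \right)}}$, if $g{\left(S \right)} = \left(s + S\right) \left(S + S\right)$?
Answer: $\frac{77}{69393014} \approx 1.1096 \cdot 10^{-6}$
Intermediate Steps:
$g{\left(S \right)} = 2 S \left(-1 + S\right)$ ($g{\left(S \right)} = \left(-1 + S\right) \left(S + S\right) = \left(-1 + S\right) 2 S = 2 S \left(-1 + S\right)$)
$W{\left(Y \right)} = - \frac{2}{Y} + 2 Y^{2} \left(-1 + Y\right)$ ($W{\left(Y \right)} = Y 2 Y \left(-1 + Y\right) - \frac{2}{Y} = 2 Y^{2} \left(-1 + Y\right) - \frac{2}{Y} = - \frac{2}{Y} + 2 Y^{2} \left(-1 + Y\right)$)
$\frac{1}{W{\left(77 \right)}} = \frac{1}{2 \cdot \frac{1}{77} \left(-1 + 77^{3} \left(-1 + 77\right)\right)} = \frac{1}{2 \cdot \frac{1}{77} \left(-1 + 456533 \cdot 76\right)} = \frac{1}{2 \cdot \frac{1}{77} \left(-1 + 34696508\right)} = \frac{1}{2 \cdot \frac{1}{77} \cdot 34696507} = \frac{1}{\frac{69393014}{77}} = \frac{77}{69393014}$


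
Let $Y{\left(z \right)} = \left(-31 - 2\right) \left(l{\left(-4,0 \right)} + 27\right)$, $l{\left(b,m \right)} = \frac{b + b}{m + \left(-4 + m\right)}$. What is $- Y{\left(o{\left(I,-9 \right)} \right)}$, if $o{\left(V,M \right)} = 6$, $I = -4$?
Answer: $957$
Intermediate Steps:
$l{\left(b,m \right)} = \frac{2 b}{-4 + 2 m}$
$Y{\left(z \right)} = -957$ ($Y{\left(z \right)} = \left(-31 - 2\right) \left(- \frac{4}{-2 + 0} + 27\right) = - 33 \left(- \frac{4}{-2} + 27\right) = - 33 \left(\left(-4\right) \left(- \frac{1}{2}\right) + 27\right) = - 33 \left(2 + 27\right) = \left(-33\right) 29 = -957$)
$- Y{\left(o{\left(I,-9 \right)} \right)} = \left(-1\right) \left(-957\right) = 957$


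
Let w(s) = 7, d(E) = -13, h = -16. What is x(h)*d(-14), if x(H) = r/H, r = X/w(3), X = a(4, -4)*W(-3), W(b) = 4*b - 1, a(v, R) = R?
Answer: 169/28 ≈ 6.0357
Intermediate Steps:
W(b) = -1 + 4*b
X = 52 (X = -4*(-1 + 4*(-3)) = -4*(-1 - 12) = -4*(-13) = 52)
r = 52/7 ≈ 7.4286
x(H) = 52/(7*H)
x(h)*d(-14) = ((52/7)/(-16))*(-13) = ((52/7)*(-1/16))*(-13) = -13/28*(-13) = 169/28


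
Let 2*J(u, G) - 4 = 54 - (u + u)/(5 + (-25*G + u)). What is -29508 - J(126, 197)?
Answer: -23600084/799 ≈ -29537.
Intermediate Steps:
J(u, G) = 29 - u/(5 + u - 25*G) (J(u, G) = 2 + (54 - (u + u)/(5 + (-25*G + u)))/2 = 2 + (54 - 2*u/(5 + (u - 25*G)))/2 = 2 + (54 - 2*u/(5 + u - 25*G))/2 = 2 + (27 - u/(5 + u - 25*G)) = 29 - u/(5 + u - 25*G))
-29508 - J(126, 197) = -29508 - (145 - 725*197 + 28*126)/(5 + 126 - 25*197) = -29508 - (145 - 142825 + 3528)/(5 + 126 - 4925) = -29508 - (-139152)/(-4794) = -29508 - (-1)*(-139152)/4794 = -29508 - 1*23192/799 = -29508 - 23192/799 = -23600084/799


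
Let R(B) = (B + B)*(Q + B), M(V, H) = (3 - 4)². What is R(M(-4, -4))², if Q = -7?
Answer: 144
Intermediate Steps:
M(V, H) = 1 (M(V, H) = (-1)² = 1)
R(B) = 2*B*(-7 + B) (R(B) = (B + B)*(-7 + B) = (2*B)*(-7 + B) = 2*B*(-7 + B))
R(M(-4, -4))² = (2*1*(-7 + 1))² = (2*1*(-6))² = (-12)² = 144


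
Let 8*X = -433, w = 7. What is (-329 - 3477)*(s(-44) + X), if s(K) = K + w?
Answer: 1387287/4 ≈ 3.4682e+5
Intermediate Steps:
X = -433/8 (X = (⅛)*(-433) = -433/8 ≈ -54.125)
s(K) = 7 + K (s(K) = K + 7 = 7 + K)
(-329 - 3477)*(s(-44) + X) = (-329 - 3477)*((7 - 44) - 433/8) = -3806*(-37 - 433/8) = -3806*(-729/8) = 1387287/4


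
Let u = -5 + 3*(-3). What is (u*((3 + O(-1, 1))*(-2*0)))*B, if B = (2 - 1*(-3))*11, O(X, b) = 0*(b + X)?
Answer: 0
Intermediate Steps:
u = -14 (u = -5 - 9 = -14)
O(X, b) = 0 (O(X, b) = 0*(X + b) = 0)
B = 55 (B = (2 + 3)*11 = 5*11 = 55)
(u*((3 + O(-1, 1))*(-2*0)))*B = -14*(3 + 0)*(-2*0)*55 = -42*0*55 = -14*0*55 = 0*55 = 0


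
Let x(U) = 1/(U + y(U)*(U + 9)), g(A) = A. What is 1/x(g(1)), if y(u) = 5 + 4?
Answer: 91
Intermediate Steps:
y(u) = 9
x(U) = 1/(81 + 10*U) (x(U) = 1/(U + 9*(U + 9)) = 1/(U + 9*(9 + U)) = 1/(U + (81 + 9*U)) = 1/(81 + 10*U))
1/x(g(1)) = 1/(1/(81 + 10*1)) = 1/(1/(81 + 10)) = 1/(1/91) = 91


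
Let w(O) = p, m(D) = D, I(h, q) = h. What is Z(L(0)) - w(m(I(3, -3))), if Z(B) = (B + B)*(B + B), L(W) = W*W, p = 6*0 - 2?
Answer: 2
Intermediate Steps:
p = -2 (p = 0 - 2 = -2)
L(W) = W²
w(O) = -2
Z(B) = 4*B² (Z(B) = (2*B)*(2*B) = 4*B²)
Z(L(0)) - w(m(I(3, -3))) = 4*(0²)² - 1*(-2) = 4*0² + 2 = 4*0 + 2 = 0 + 2 = 2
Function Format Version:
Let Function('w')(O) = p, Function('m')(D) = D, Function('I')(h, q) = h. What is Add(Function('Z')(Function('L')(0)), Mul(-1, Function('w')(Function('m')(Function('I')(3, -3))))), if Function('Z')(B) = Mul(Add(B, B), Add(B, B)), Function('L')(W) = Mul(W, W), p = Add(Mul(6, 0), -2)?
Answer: 2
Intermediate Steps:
p = -2 (p = Add(0, -2) = -2)
Function('L')(W) = Pow(W, 2)
Function('w')(O) = -2
Function('Z')(B) = Mul(4, Pow(B, 2)) (Function('Z')(B) = Mul(Mul(2, B), Mul(2, B)) = Mul(4, Pow(B, 2)))
Add(Function('Z')(Function('L')(0)), Mul(-1, Function('w')(Function('m')(Function('I')(3, -3))))) = Add(Mul(4, Pow(Pow(0, 2), 2)), Mul(-1, -2)) = Add(Mul(4, Pow(0, 2)), 2) = Add(Mul(4, 0), 2) = Add(0, 2) = 2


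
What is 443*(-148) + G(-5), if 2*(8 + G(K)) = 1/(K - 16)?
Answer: -2754025/42 ≈ -65572.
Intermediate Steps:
G(K) = -8 + 1/(2*(-16 + K)) (G(K) = -8 + 1/(2*(K - 16)) = -8 + 1/(2*(-16 + K)))
443*(-148) + G(-5) = 443*(-148) + (257 - 16*(-5))/(2*(-16 - 5)) = -65564 + (½)*(257 + 80)/(-21) = -65564 + (½)*(-1/21)*337 = -65564 - 337/42 = -2754025/42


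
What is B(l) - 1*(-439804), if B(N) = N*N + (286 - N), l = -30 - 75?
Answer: 451220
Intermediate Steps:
l = -105
B(N) = 286 + N² - N (B(N) = N² + (286 - N) = 286 + N² - N)
B(l) - 1*(-439804) = (286 + (-105)² - 1*(-105)) - 1*(-439804) = (286 + 11025 + 105) + 439804 = 11416 + 439804 = 451220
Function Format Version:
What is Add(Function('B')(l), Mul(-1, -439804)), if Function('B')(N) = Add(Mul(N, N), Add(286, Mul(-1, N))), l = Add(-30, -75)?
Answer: 451220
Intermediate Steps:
l = -105
Function('B')(N) = Add(286, Pow(N, 2), Mul(-1, N)) (Function('B')(N) = Add(Pow(N, 2), Add(286, Mul(-1, N))) = Add(286, Pow(N, 2), Mul(-1, N)))
Add(Function('B')(l), Mul(-1, -439804)) = Add(Add(286, Pow(-105, 2), Mul(-1, -105)), Mul(-1, -439804)) = Add(Add(286, 11025, 105), 439804) = Add(11416, 439804) = 451220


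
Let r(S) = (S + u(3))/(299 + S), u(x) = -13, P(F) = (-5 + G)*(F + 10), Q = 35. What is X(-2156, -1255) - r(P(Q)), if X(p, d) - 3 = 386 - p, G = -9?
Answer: 841752/331 ≈ 2543.1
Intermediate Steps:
X(p, d) = 389 - p (X(p, d) = 3 + (386 - p) = 389 - p)
P(F) = -140 - 14*F (P(F) = (-5 - 9)*(F + 10) = -14*(10 + F) = -140 - 14*F)
r(S) = (-13 + S)/(299 + S) (r(S) = (S - 13)/(299 + S) = (-13 + S)/(299 + S))
X(-2156, -1255) - r(P(Q)) = (389 - 1*(-2156)) - (-13 + (-140 - 14*35))/(299 + (-140 - 14*35)) = (389 + 2156) - (-13 + (-140 - 490))/(299 + (-140 - 490)) = 2545 - (-13 - 630)/(299 - 630) = 2545 - (-643)/(-331) = 2545 - (-1)*(-643)/331 = 2545 - 1*643/331 = 2545 - 643/331 = 841752/331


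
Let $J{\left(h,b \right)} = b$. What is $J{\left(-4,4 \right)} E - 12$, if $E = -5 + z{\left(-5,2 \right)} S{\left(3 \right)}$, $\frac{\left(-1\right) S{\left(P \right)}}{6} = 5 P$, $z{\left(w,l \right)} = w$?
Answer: $1768$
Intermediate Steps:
$S{\left(P \right)} = - 30 P$ ($S{\left(P \right)} = - 6 \cdot 5 P = - 30 P$)
$E = 445$ ($E = -5 - 5 \left(\left(-30\right) 3\right) = -5 - -450 = -5 + 450 = 445$)
$J{\left(-4,4 \right)} E - 12 = 4 \cdot 445 - 12 = 1780 - 12 = 1768$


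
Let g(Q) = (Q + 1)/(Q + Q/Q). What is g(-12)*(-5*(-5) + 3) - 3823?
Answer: -3795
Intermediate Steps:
g(Q) = 1 (g(Q) = (1 + Q)/(Q + 1) = (1 + Q)/(1 + Q) = 1)
g(-12)*(-5*(-5) + 3) - 3823 = 1*(-5*(-5) + 3) - 3823 = 1*(25 + 3) - 3823 = 1*28 - 3823 = 28 - 3823 = -3795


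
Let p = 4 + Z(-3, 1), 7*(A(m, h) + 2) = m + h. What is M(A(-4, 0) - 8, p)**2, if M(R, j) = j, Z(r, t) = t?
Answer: 25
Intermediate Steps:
A(m, h) = -2 + h/7 + m/7 (A(m, h) = -2 + (m + h)/7 = -2 + (h + m)/7 = -2 + (h/7 + m/7) = -2 + h/7 + m/7)
p = 5 (p = 4 + 1 = 5)
M(A(-4, 0) - 8, p)**2 = 5**2 = 25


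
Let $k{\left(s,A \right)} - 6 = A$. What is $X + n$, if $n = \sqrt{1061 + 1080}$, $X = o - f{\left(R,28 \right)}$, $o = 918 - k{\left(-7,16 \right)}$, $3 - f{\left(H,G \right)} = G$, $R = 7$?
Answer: $921 + \sqrt{2141} \approx 967.27$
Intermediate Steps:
$k{\left(s,A \right)} = 6 + A$
$f{\left(H,G \right)} = 3 - G$
$o = 896$ ($o = 918 - \left(6 + 16\right) = 918 - 22 = 896$)
$X = 921$ ($X = 896 - \left(3 - 28\right) = 896 - -25 = 896 + 25 = 921$)
$n = \sqrt{2141} \approx 46.271$
$X + n = 921 + \sqrt{2141}$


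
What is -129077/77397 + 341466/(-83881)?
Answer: -37255551839/6492137757 ≈ -5.7386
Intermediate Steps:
-129077/77397 + 341466/(-83881) = -129077*1/77397 + 341466*(-1/83881) = -129077/77397 - 341466/83881 = -37255551839/6492137757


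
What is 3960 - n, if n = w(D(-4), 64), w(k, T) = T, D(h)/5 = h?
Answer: 3896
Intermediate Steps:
D(h) = 5*h
n = 64
3960 - n = 3960 - 1*64 = 3960 - 64 = 3896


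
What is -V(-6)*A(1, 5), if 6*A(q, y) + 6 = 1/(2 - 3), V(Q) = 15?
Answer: 35/2 ≈ 17.500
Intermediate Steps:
A(q, y) = -7/6 (A(q, y) = -1 + 1/(6*(2 - 3)) = -1 + (⅙)/(-1) = -1 + (⅙)*(-1) = -1 - ⅙ = -7/6)
-V(-6)*A(1, 5) = -15*(-7)/6 = -1*(-35/2) = 35/2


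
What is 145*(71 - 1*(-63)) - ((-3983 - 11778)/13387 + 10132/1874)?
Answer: 243669466685/12543619 ≈ 19426.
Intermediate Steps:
145*(71 - 1*(-63)) - ((-3983 - 11778)/13387 + 10132/1874) = 145*(71 + 63) - (-15761*1/13387 + 10132*(1/1874)) = 145*134 - (-15761/13387 + 5066/937) = 19430 - 1*53050485/12543619 = 19430 - 53050485/12543619 = 243669466685/12543619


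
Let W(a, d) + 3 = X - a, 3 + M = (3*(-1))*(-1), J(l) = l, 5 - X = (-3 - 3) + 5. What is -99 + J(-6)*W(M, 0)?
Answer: -117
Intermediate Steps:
X = 6 (X = 5 - ((-3 - 3) + 5) = 5 - (-6 + 5) = 5 - 1*(-1) = 5 + 1 = 6)
M = 0 (M = -3 + (3*(-1))*(-1) = -3 - 3*(-1) = -3 + 3 = 0)
W(a, d) = 3 - a (W(a, d) = -3 + (6 - a) = 3 - a)
-99 + J(-6)*W(M, 0) = -99 - 6*(3 - 1*0) = -99 - 6*(3 + 0) = -99 - 6*3 = -99 - 18 = -117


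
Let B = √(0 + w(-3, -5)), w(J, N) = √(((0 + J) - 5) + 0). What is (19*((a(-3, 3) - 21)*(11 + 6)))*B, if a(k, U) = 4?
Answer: -5491*2^(¾)*√I ≈ -6529.9 - 6529.9*I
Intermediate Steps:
w(J, N) = √(-5 + J) (w(J, N) = √((J - 5) + 0) = √((-5 + J) + 0) = √(-5 + J))
B = 2^(¾)*√I (B = √(0 + √(-5 - 3)) = √(0 + √(-8)) = √(0 + 2*I*√2) = √(2*I*√2) = 2^(¾)*√I ≈ 1.1892 + 1.1892*I)
(19*((a(-3, 3) - 21)*(11 + 6)))*B = (19*((4 - 21)*(11 + 6)))*(2^(¾)*√I) = (19*(-17*17))*(2^(¾)*√I) = (19*(-289))*(2^(¾)*√I) = -5491*2^(¾)*√I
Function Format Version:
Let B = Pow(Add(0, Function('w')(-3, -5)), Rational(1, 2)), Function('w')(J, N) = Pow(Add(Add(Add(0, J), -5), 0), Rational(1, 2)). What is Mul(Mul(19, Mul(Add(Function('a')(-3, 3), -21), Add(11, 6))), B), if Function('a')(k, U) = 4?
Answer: Mul(-5491, Pow(2, Rational(3, 4)), Pow(I, Rational(1, 2))) ≈ Add(-6529.9, Mul(-6529.9, I))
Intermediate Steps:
Function('w')(J, N) = Pow(Add(-5, J), Rational(1, 2)) (Function('w')(J, N) = Pow(Add(Add(J, -5), 0), Rational(1, 2)) = Pow(Add(Add(-5, J), 0), Rational(1, 2)) = Pow(Add(-5, J), Rational(1, 2)))
B = Mul(Pow(2, Rational(3, 4)), Pow(I, Rational(1, 2))) (B = Pow(Add(0, Pow(Add(-5, -3), Rational(1, 2))), Rational(1, 2)) = Pow(Add(0, Pow(-8, Rational(1, 2))), Rational(1, 2)) = Pow(Add(0, Mul(2, I, Pow(2, Rational(1, 2)))), Rational(1, 2)) = Pow(Mul(2, I, Pow(2, Rational(1, 2))), Rational(1, 2)) = Mul(Pow(2, Rational(3, 4)), Pow(I, Rational(1, 2))) ≈ Add(1.1892, Mul(1.1892, I)))
Mul(Mul(19, Mul(Add(Function('a')(-3, 3), -21), Add(11, 6))), B) = Mul(Mul(19, Mul(Add(4, -21), Add(11, 6))), Mul(Pow(2, Rational(3, 4)), Pow(I, Rational(1, 2)))) = Mul(Mul(19, Mul(-17, 17)), Mul(Pow(2, Rational(3, 4)), Pow(I, Rational(1, 2)))) = Mul(Mul(19, -289), Mul(Pow(2, Rational(3, 4)), Pow(I, Rational(1, 2)))) = Mul(-5491, Mul(Pow(2, Rational(3, 4)), Pow(I, Rational(1, 2)))) = Mul(-5491, Pow(2, Rational(3, 4)), Pow(I, Rational(1, 2)))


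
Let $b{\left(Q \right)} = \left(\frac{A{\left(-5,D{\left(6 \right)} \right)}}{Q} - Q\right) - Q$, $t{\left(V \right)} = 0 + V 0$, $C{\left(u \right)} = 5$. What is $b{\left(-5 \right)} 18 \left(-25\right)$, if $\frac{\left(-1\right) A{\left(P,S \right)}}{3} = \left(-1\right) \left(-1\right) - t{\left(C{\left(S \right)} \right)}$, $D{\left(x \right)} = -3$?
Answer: $-4770$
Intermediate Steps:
$t{\left(V \right)} = 0$ ($t{\left(V \right)} = 0 + 0 = 0$)
$A{\left(P,S \right)} = -3$ ($A{\left(P,S \right)} = - 3 \left(\left(-1\right) \left(-1\right) - 0\right) = - 3 \left(1 + 0\right) = \left(-3\right) 1 = -3$)
$b{\left(Q \right)} = - \frac{3}{Q} - 2 Q$ ($b{\left(Q \right)} = \left(- \frac{3}{Q} - Q\right) - Q = \left(- Q - \frac{3}{Q}\right) - Q = - \frac{3}{Q} - 2 Q$)
$b{\left(-5 \right)} 18 \left(-25\right) = \left(- \frac{3}{-5} - -10\right) 18 \left(-25\right) = \left(\left(-3\right) \left(- \frac{1}{5}\right) + 10\right) 18 \left(-25\right) = \left(\frac{3}{5} + 10\right) 18 \left(-25\right) = \frac{53}{5} \cdot 18 \left(-25\right) = \frac{954}{5} \left(-25\right) = -4770$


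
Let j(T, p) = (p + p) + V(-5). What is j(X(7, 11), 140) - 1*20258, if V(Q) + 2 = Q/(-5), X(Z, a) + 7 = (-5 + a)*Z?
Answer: -19979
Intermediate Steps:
X(Z, a) = -7 + Z*(-5 + a) (X(Z, a) = -7 + (-5 + a)*Z = -7 + Z*(-5 + a))
V(Q) = -2 - Q/5 (V(Q) = -2 + Q/(-5) = -2 + Q*(-1/5) = -2 - Q/5)
j(T, p) = -1 + 2*p (j(T, p) = (p + p) + (-2 - 1/5*(-5)) = 2*p + (-2 + 1) = 2*p - 1 = -1 + 2*p)
j(X(7, 11), 140) - 1*20258 = (-1 + 2*140) - 1*20258 = (-1 + 280) - 20258 = 279 - 20258 = -19979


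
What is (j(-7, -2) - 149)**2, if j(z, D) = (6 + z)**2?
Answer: 21904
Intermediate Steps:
(j(-7, -2) - 149)**2 = ((6 - 7)**2 - 149)**2 = ((-1)**2 - 149)**2 = (1 - 149)**2 = (-148)**2 = 21904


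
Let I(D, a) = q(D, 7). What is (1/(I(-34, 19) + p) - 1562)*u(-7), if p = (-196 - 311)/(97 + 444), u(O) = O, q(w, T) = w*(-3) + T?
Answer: 639219721/58462 ≈ 10934.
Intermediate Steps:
q(w, T) = T - 3*w (q(w, T) = -3*w + T = T - 3*w)
p = -507/541 ≈ -0.93715
I(D, a) = 7 - 3*D
(1/(I(-34, 19) + p) - 1562)*u(-7) = (1/((7 - 3*(-34)) - 507/541) - 1562)*(-7) = (1/((7 + 102) - 507/541) - 1562)*(-7) = (1/(109 - 507/541) - 1562)*(-7) = (1/(58462/541) - 1562)*(-7) = (541/58462 - 1562)*(-7) = -91317103/58462*(-7) = 639219721/58462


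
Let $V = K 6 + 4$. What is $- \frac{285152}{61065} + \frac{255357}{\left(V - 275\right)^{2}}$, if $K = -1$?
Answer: $- \frac{6286052603}{4685456385} \approx -1.3416$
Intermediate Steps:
$V = -2$ ($V = \left(-1\right) 6 + 4 = -6 + 4 = -2$)
$- \frac{285152}{61065} + \frac{255357}{\left(V - 275\right)^{2}} = - \frac{285152}{61065} + \frac{255357}{\left(-2 - 275\right)^{2}} = \left(-285152\right) \frac{1}{61065} + \frac{255357}{\left(-277\right)^{2}} = - \frac{285152}{61065} + \frac{255357}{76729} = - \frac{6286052603}{4685456385}$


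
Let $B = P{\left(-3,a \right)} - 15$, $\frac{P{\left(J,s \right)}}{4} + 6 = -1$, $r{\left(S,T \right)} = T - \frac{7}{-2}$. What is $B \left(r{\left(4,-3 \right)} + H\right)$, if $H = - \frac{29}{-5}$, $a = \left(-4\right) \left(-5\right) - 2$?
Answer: $- \frac{2709}{10} \approx -270.9$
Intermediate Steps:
$r{\left(S,T \right)} = \frac{7}{2} + T$ ($r{\left(S,T \right)} = T - - \frac{7}{2} = T + \frac{7}{2} = \frac{7}{2} + T$)
$a = 18$ ($a = 20 - 2 = 18$)
$P{\left(J,s \right)} = -28$ ($P{\left(J,s \right)} = -24 + 4 \left(-1\right) = -24 - 4 = -28$)
$H = \frac{29}{5}$ ($H = \left(-29\right) \left(- \frac{1}{5}\right) = \frac{29}{5} \approx 5.8$)
$B = -43$ ($B = -28 - 15 = -43$)
$B \left(r{\left(4,-3 \right)} + H\right) = - 43 \left(\left(\frac{7}{2} - 3\right) + \frac{29}{5}\right) = - 43 \left(\frac{1}{2} + \frac{29}{5}\right) = \left(-43\right) \frac{63}{10} = - \frac{2709}{10}$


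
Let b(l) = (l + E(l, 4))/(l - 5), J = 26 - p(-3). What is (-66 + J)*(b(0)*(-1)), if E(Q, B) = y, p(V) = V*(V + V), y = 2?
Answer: -116/5 ≈ -23.200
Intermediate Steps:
p(V) = 2*V**2 (p(V) = V*(2*V) = 2*V**2)
E(Q, B) = 2
J = 8 (J = 26 - 2*(-3)**2 = 26 - 2*9 = 26 - 1*18 = 26 - 18 = 8)
b(l) = (2 + l)/(-5 + l) (b(l) = (l + 2)/(l - 5) = (2 + l)/(-5 + l))
(-66 + J)*(b(0)*(-1)) = (-66 + 8)*(((2 + 0)/(-5 + 0))*(-1)) = -58*2/(-5)*(-1) = -58*(-1/5*2)*(-1) = -(-116)*(-1)/5 = -58*2/5 = -116/5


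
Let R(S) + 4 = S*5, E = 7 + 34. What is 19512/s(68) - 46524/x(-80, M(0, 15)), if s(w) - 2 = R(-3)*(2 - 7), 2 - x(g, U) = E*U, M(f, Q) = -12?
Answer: 2563050/23959 ≈ 106.98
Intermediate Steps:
E = 41
R(S) = -4 + 5*S (R(S) = -4 + S*5 = -4 + 5*S)
x(g, U) = 2 - 41*U
s(w) = 97 (s(w) = 2 + (-4 + 5*(-3))*(2 - 7) = 2 + (-4 - 15)*(-5) = 2 - 19*(-5) = 2 + 95 = 97)
19512/s(68) - 46524/x(-80, M(0, 15)) = 19512/97 - 46524/(2 - 41*(-12)) = 19512*(1/97) - 46524/(2 + 492) = 19512/97 - 46524/494 = 19512/97 - 46524*1/494 = 19512/97 - 23262/247 = 2563050/23959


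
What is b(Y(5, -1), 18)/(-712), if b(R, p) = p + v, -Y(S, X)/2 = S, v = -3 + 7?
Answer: -11/356 ≈ -0.030899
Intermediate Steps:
v = 4
Y(S, X) = -2*S
b(R, p) = 4 + p (b(R, p) = p + 4 = 4 + p)
b(Y(5, -1), 18)/(-712) = (4 + 18)/(-712) = 22*(-1/712) = -11/356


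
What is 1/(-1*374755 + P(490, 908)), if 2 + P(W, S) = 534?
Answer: -1/374223 ≈ -2.6722e-6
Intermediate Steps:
P(W, S) = 532 (P(W, S) = -2 + 534 = 532)
1/(-1*374755 + P(490, 908)) = 1/(-1*374755 + 532) = 1/(-374755 + 532) = 1/(-374223) = -1/374223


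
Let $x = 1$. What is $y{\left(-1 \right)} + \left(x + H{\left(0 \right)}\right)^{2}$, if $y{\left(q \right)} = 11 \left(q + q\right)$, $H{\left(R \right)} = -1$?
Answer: $-22$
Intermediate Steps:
$y{\left(q \right)} = 22 q$ ($y{\left(q \right)} = 11 \cdot 2 q = 22 q$)
$y{\left(-1 \right)} + \left(x + H{\left(0 \right)}\right)^{2} = 22 \left(-1\right) + \left(1 - 1\right)^{2} = -22 + 0^{2} = -22 + 0 = -22$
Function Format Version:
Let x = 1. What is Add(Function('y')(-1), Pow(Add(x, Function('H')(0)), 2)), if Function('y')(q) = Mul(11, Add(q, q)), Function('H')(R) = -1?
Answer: -22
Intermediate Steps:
Function('y')(q) = Mul(22, q) (Function('y')(q) = Mul(11, Mul(2, q)) = Mul(22, q))
Add(Function('y')(-1), Pow(Add(x, Function('H')(0)), 2)) = Add(Mul(22, -1), Pow(Add(1, -1), 2)) = Add(-22, Pow(0, 2)) = Add(-22, 0) = -22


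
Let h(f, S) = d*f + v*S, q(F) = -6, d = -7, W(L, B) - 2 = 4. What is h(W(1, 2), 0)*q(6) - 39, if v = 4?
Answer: 213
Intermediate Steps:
W(L, B) = 6 (W(L, B) = 2 + 4 = 6)
h(f, S) = -7*f + 4*S
h(W(1, 2), 0)*q(6) - 39 = (-7*6 + 4*0)*(-6) - 39 = (-42 + 0)*(-6) - 39 = -42*(-6) - 39 = 252 - 39 = 213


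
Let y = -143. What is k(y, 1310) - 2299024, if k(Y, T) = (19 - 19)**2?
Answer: -2299024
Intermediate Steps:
k(Y, T) = 0 (k(Y, T) = 0**2 = 0)
k(y, 1310) - 2299024 = 0 - 2299024 = -2299024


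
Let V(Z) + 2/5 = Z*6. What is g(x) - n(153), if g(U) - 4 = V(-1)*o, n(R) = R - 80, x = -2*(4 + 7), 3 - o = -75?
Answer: -2841/5 ≈ -568.20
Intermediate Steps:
o = 78 (o = 3 - 1*(-75) = 3 + 75 = 78)
x = -22 (x = -2*11 = -22)
n(R) = -80 + R
V(Z) = -2/5 + 6*Z (V(Z) = -2/5 + Z*6 = -2/5 + 6*Z)
g(U) = -2476/5 (g(U) = 4 + (-2/5 + 6*(-1))*78 = 4 + (-2/5 - 6)*78 = 4 - 32/5*78 = 4 - 2496/5 = -2476/5)
g(x) - n(153) = -2476/5 - (-80 + 153) = -2476/5 - 1*73 = -2476/5 - 73 = -2841/5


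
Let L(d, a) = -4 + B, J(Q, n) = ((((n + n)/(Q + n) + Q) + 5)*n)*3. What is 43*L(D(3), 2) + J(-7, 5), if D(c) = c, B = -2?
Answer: -363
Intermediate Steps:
J(Q, n) = 3*n*(5 + Q + 2*n/(Q + n)) (J(Q, n) = ((((2*n)/(Q + n) + Q) + 5)*n)*3 = (((2*n/(Q + n) + Q) + 5)*n)*3 = (((Q + 2*n/(Q + n)) + 5)*n)*3 = ((5 + Q + 2*n/(Q + n))*n)*3 = (n*(5 + Q + 2*n/(Q + n)))*3 = 3*n*(5 + Q + 2*n/(Q + n)))
L(d, a) = -6 (L(d, a) = -4 - 2 = -6)
43*L(D(3), 2) + J(-7, 5) = 43*(-6) + 3*5*((-7)² + 5*(-7) + 7*5 - 7*5)/(-7 + 5) = -258 + 3*5*(49 - 35 + 35 - 35)/(-2) = -258 + 3*5*(-½)*14 = -258 - 105 = -363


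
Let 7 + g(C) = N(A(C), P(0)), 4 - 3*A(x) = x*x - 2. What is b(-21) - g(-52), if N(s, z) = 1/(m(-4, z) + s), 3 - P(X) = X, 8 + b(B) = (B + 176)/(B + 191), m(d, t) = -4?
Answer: -2007/23035 ≈ -0.087128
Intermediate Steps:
b(B) = -8 + (176 + B)/(191 + B) (b(B) = -8 + (B + 176)/(B + 191) = -8 + (176 + B)/(191 + B))
P(X) = 3 - X
A(x) = 2 - x²/3 (A(x) = 4/3 - (x*x - 2)/3 = 4/3 - (x² - 2)/3 = 4/3 - (-2 + x²)/3 = 4/3 + (⅔ - x²/3) = 2 - x²/3)
N(s, z) = 1/(-4 + s)
g(C) = -7 + 1/(-2 - C²/3) (g(C) = -7 + 1/(-4 + (2 - C²/3)) = -7 + 1/(-2 - C²/3))
b(-21) - g(-52) = (-1352 - 7*(-21))/(191 - 21) - (-45 - 7*(-52)²)/(6 + (-52)²) = (-1352 + 147)/170 - (-45 - 7*2704)/(6 + 2704) = (1/170)*(-1205) - (-45 - 18928)/2710 = -241/34 - (-18973)/2710 = -241/34 - 1*(-18973/2710) = -241/34 + 18973/2710 = -2007/23035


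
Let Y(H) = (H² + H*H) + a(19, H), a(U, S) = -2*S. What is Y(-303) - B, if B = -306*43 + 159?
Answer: 197223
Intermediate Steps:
B = -12999 (B = -13158 + 159 = -12999)
Y(H) = -2*H + 2*H² (Y(H) = (H² + H*H) - 2*H = (H² + H²) - 2*H = 2*H² - 2*H = -2*H + 2*H²)
Y(-303) - B = 2*(-303)*(-1 - 303) - 1*(-12999) = 2*(-303)*(-304) + 12999 = 184224 + 12999 = 197223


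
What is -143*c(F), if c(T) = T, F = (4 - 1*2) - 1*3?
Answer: 143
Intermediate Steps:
F = -1 (F = (4 - 2) - 3 = 2 - 3 = -1)
-143*c(F) = -143*(-1) = 143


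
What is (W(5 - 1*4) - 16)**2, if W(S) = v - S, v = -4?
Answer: 441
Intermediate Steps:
W(S) = -4 - S
(W(5 - 1*4) - 16)**2 = ((-4 - (5 - 1*4)) - 16)**2 = ((-4 - (5 - 4)) - 16)**2 = ((-4 - 1*1) - 16)**2 = ((-4 - 1) - 16)**2 = (-5 - 16)**2 = (-21)**2 = 441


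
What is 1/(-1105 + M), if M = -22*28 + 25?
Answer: -1/1696 ≈ -0.00058962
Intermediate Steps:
M = -591 (M = -616 + 25 = -591)
1/(-1105 + M) = 1/(-1105 - 591) = 1/(-1696) = -1/1696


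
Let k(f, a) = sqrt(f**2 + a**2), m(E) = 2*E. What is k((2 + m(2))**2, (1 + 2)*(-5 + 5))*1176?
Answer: 42336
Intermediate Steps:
k(f, a) = sqrt(a**2 + f**2)
k((2 + m(2))**2, (1 + 2)*(-5 + 5))*1176 = sqrt(((1 + 2)*(-5 + 5))**2 + ((2 + 2*2)**2)**2)*1176 = sqrt((3*0)**2 + ((2 + 4)**2)**2)*1176 = sqrt(0**2 + (6**2)**2)*1176 = sqrt(0 + 36**2)*1176 = sqrt(0 + 1296)*1176 = sqrt(1296)*1176 = 36*1176 = 42336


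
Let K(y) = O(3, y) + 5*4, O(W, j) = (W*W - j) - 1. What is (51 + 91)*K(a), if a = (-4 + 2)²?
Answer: 3408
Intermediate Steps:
a = 4 (a = (-2)² = 4)
O(W, j) = -1 + W² - j (O(W, j) = (W² - j) - 1 = -1 + W² - j)
K(y) = 28 - y (K(y) = (-1 + 3² - y) + 5*4 = (-1 + 9 - y) + 20 = (8 - y) + 20 = 28 - y)
(51 + 91)*K(a) = (51 + 91)*(28 - 1*4) = 142*(28 - 4) = 142*24 = 3408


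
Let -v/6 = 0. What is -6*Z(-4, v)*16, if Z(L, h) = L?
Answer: 384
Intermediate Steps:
v = 0 (v = -6*0 = 0)
-6*Z(-4, v)*16 = -6*(-4)*16 = 24*16 = 384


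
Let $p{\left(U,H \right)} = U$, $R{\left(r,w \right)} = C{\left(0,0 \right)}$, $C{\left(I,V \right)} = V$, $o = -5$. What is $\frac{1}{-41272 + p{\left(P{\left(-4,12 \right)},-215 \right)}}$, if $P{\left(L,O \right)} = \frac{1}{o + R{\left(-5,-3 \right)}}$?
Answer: $- \frac{5}{206361} \approx -2.4229 \cdot 10^{-5}$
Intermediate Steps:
$R{\left(r,w \right)} = 0$
$P{\left(L,O \right)} = - \frac{1}{5}$ ($P{\left(L,O \right)} = \frac{1}{-5 + 0} = \frac{1}{-5} = - \frac{1}{5}$)
$\frac{1}{-41272 + p{\left(P{\left(-4,12 \right)},-215 \right)}} = \frac{1}{-41272 - \frac{1}{5}} = \frac{1}{- \frac{206361}{5}} = - \frac{5}{206361}$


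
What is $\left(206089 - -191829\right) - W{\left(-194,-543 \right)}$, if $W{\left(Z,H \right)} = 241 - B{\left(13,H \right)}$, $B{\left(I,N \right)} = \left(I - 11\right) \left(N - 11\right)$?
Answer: $396569$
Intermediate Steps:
$B{\left(I,N \right)} = \left(-11 + I\right) \left(-11 + N\right)$
$W{\left(Z,H \right)} = 263 - 2 H$ ($W{\left(Z,H \right)} = 241 - \left(121 - 143 - 11 H + 13 H\right) = 241 - \left(-22 + 2 H\right) = 263 - 2 H$)
$\left(206089 - -191829\right) - W{\left(-194,-543 \right)} = \left(206089 - -191829\right) - \left(263 - -1086\right) = \left(206089 + 191829\right) - \left(263 + 1086\right) = 397918 - 1349 = 396569$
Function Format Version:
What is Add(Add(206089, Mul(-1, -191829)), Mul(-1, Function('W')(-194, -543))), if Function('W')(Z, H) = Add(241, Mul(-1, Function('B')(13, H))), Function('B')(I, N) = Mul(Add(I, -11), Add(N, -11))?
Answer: 396569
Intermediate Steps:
Function('B')(I, N) = Mul(Add(-11, I), Add(-11, N))
Function('W')(Z, H) = Add(263, Mul(-2, H)) (Function('W')(Z, H) = Add(241, Mul(-1, Add(121, Mul(-11, 13), Mul(-11, H), Mul(13, H)))) = Add(241, Mul(-1, Add(121, -143, Mul(-11, H), Mul(13, H)))) = Add(241, Mul(-1, Add(-22, Mul(2, H)))) = Add(241, Add(22, Mul(-2, H))) = Add(263, Mul(-2, H)))
Add(Add(206089, Mul(-1, -191829)), Mul(-1, Function('W')(-194, -543))) = Add(Add(206089, Mul(-1, -191829)), Mul(-1, Add(263, Mul(-2, -543)))) = Add(Add(206089, 191829), Mul(-1, Add(263, 1086))) = Add(397918, Mul(-1, 1349)) = Add(397918, -1349) = 396569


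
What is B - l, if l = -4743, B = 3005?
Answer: 7748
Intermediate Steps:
B - l = 3005 - 1*(-4743) = 3005 + 4743 = 7748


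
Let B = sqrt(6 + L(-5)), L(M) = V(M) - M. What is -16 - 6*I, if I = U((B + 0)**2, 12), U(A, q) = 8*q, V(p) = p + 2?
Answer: -592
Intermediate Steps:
V(p) = 2 + p
L(M) = 2 (L(M) = (2 + M) - M = 2)
B = 2*sqrt(2) (B = sqrt(6 + 2) = sqrt(8) = 2*sqrt(2) ≈ 2.8284)
I = 96 (I = 8*12 = 96)
-16 - 6*I = -16 - 6*96 = -16 - 576 = -592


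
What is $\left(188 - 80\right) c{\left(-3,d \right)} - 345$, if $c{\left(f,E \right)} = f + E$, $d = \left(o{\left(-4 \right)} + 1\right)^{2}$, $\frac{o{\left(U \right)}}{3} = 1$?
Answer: $1059$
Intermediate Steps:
$o{\left(U \right)} = 3$ ($o{\left(U \right)} = 3 \cdot 1 = 3$)
$d = 16$ ($d = \left(3 + 1\right)^{2} = 4^{2} = 16$)
$c{\left(f,E \right)} = E + f$
$\left(188 - 80\right) c{\left(-3,d \right)} - 345 = \left(188 - 80\right) \left(16 - 3\right) - 345 = 108 \cdot 13 - 345 = 1404 - 345 = 1059$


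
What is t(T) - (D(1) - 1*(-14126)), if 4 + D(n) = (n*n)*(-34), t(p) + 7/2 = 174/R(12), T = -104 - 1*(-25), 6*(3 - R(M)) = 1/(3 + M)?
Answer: -7549907/538 ≈ -14033.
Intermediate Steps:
R(M) = 3 - 1/(6*(3 + M))
T = -79 (T = -104 + 25 = -79)
t(p) = 29437/538 (t(p) = -7/2 + 174/(((53 + 18*12)/(6*(3 + 12)))) = -7/2 + 174/(((1/6)*(53 + 216)/15)) = -7/2 + 174/(((1/6)*(1/15)*269)) = -7/2 + 174/(269/90) = -7/2 + 174*(90/269) = -7/2 + 15660/269 = 29437/538)
D(n) = -4 - 34*n**2 (D(n) = -4 + (n*n)*(-34) = -4 + n**2*(-34) = -4 - 34*n**2)
t(T) - (D(1) - 1*(-14126)) = 29437/538 - ((-4 - 34*1**2) - 1*(-14126)) = 29437/538 - ((-4 - 34*1) + 14126) = 29437/538 - ((-4 - 34) + 14126) = 29437/538 - (-38 + 14126) = 29437/538 - 1*14088 = 29437/538 - 14088 = -7549907/538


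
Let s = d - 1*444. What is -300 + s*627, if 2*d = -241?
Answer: -708483/2 ≈ -3.5424e+5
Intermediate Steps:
d = -241/2 (d = (½)*(-241) = -241/2 ≈ -120.50)
s = -1129/2 (s = -241/2 - 1*444 = -241/2 - 444 = -1129/2 ≈ -564.50)
-300 + s*627 = -300 - 1129/2*627 = -300 - 707883/2 = -708483/2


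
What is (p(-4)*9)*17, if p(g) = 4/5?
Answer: 612/5 ≈ 122.40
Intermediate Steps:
p(g) = 4/5 (p(g) = 4*(1/5) = 4/5)
(p(-4)*9)*17 = ((4/5)*9)*17 = (36/5)*17 = 612/5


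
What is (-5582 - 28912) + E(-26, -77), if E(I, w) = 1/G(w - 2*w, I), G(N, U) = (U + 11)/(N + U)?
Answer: -172487/5 ≈ -34497.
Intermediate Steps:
G(N, U) = (11 + U)/(N + U)
E(I, w) = (I - w)/(11 + I) (E(I, w) = 1/((11 + I)/((w - 2*w) + I)) = 1/((11 + I)/(-w + I)) = 1/((11 + I)/(I - w)) = (I - w)/(11 + I))
(-5582 - 28912) + E(-26, -77) = (-5582 - 28912) + (-26 - 1*(-77))/(11 - 26) = -34494 + (-26 + 77)/(-15) = -34494 - 1/15*51 = -34494 - 17/5 = -172487/5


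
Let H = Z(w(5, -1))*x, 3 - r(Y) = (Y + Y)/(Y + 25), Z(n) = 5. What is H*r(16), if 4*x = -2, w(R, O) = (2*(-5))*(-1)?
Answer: -455/82 ≈ -5.5488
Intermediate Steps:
w(R, O) = 10 (w(R, O) = -10*(-1) = 10)
r(Y) = 3 - 2*Y/(25 + Y) (r(Y) = 3 - (Y + Y)/(Y + 25) = 3 - 2*Y/(25 + Y))
x = -½ (x = (¼)*(-2) = -½ ≈ -0.50000)
H = -5/2 (H = 5*(-½) = -5/2 ≈ -2.5000)
H*r(16) = -5*(75 + 16)/(2*(25 + 16)) = -5*91/(2*41) = -5*91/82 = -5/2*91/41 = -455/82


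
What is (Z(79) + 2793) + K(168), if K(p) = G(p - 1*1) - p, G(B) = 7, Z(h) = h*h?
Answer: 8873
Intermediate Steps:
Z(h) = h²
K(p) = 7 - p
(Z(79) + 2793) + K(168) = (79² + 2793) + (7 - 1*168) = (6241 + 2793) + (7 - 168) = 9034 - 161 = 8873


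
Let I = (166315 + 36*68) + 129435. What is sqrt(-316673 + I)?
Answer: 5*I*sqrt(739) ≈ 135.92*I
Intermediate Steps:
I = 298198 (I = (166315 + 2448) + 129435 = 168763 + 129435 = 298198)
sqrt(-316673 + I) = sqrt(-316673 + 298198) = sqrt(-18475) = 5*I*sqrt(739)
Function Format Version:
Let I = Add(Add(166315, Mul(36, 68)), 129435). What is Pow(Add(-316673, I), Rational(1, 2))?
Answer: Mul(5, I, Pow(739, Rational(1, 2))) ≈ Mul(135.92, I)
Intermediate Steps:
I = 298198 (I = Add(Add(166315, 2448), 129435) = Add(168763, 129435) = 298198)
Pow(Add(-316673, I), Rational(1, 2)) = Pow(Add(-316673, 298198), Rational(1, 2)) = Pow(-18475, Rational(1, 2)) = Mul(5, I, Pow(739, Rational(1, 2)))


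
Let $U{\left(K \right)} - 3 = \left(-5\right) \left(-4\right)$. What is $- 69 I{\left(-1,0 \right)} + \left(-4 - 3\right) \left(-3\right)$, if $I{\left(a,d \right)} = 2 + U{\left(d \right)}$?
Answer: $-1704$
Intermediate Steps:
$U{\left(K \right)} = 23$ ($U{\left(K \right)} = 3 - -20 = 3 + 20 = 23$)
$I{\left(a,d \right)} = 25$ ($I{\left(a,d \right)} = 2 + 23 = 25$)
$- 69 I{\left(-1,0 \right)} + \left(-4 - 3\right) \left(-3\right) = \left(-69\right) 25 + \left(-4 - 3\right) \left(-3\right) = -1725 - -21 = -1725 + 21 = -1704$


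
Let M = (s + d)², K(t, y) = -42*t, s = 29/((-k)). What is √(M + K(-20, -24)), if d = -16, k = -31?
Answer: √1025329/31 ≈ 32.664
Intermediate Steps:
s = 29/31 (s = 29/((-1*(-31))) = 29/31 ≈ 0.93548)
M = 218089/961 (M = (29/31 - 16)² = (-467/31)² = 218089/961 ≈ 226.94)
√(M + K(-20, -24)) = √(218089/961 - 42*(-20)) = √(218089/961 + 840) = √(1025329/961) = √1025329/31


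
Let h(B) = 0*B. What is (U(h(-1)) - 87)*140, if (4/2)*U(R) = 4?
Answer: -11900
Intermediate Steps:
h(B) = 0
U(R) = 2 (U(R) = (1/2)*4 = 2)
(U(h(-1)) - 87)*140 = (2 - 87)*140 = -85*140 = -11900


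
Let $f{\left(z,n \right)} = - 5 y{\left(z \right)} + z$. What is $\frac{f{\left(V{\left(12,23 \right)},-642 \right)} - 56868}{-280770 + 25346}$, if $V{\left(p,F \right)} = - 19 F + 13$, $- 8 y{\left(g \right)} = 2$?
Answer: $\frac{229163}{1021696} \approx 0.2243$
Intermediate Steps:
$y{\left(g \right)} = - \frac{1}{4}$ ($y{\left(g \right)} = \left(- \frac{1}{8}\right) 2 = - \frac{1}{4}$)
$V{\left(p,F \right)} = 13 - 19 F$
$f{\left(z,n \right)} = \frac{5}{4} + z$ ($f{\left(z,n \right)} = \left(-5\right) \left(- \frac{1}{4}\right) + z = \frac{5}{4} + z$)
$\frac{f{\left(V{\left(12,23 \right)},-642 \right)} - 56868}{-280770 + 25346} = \frac{\left(\frac{5}{4} + \left(13 - 437\right)\right) - 56868}{-280770 + 25346} = \frac{\left(\frac{5}{4} + \left(13 - 437\right)\right) - 56868}{-255424} = \left(\left(\frac{5}{4} - 424\right) - 56868\right) \left(- \frac{1}{255424}\right) = \left(- \frac{1691}{4} - 56868\right) \left(- \frac{1}{255424}\right) = \left(- \frac{229163}{4}\right) \left(- \frac{1}{255424}\right) = \frac{229163}{1021696}$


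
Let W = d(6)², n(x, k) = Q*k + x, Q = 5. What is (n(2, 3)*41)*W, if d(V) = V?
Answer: 25092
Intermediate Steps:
n(x, k) = x + 5*k (n(x, k) = 5*k + x = x + 5*k)
W = 36 (W = 6² = 36)
(n(2, 3)*41)*W = ((2 + 5*3)*41)*36 = ((2 + 15)*41)*36 = (17*41)*36 = 697*36 = 25092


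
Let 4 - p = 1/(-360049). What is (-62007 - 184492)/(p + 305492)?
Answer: -8068338041/9999411755 ≈ -0.80688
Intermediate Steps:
p = 1440197/360049 (p = 4 - 1/(-360049) = 4 - 1*(-1/360049) = 4 + 1/360049 = 1440197/360049 ≈ 4.0000)
(-62007 - 184492)/(p + 305492) = (-62007 - 184492)/(1440197/360049 + 305492) = -246499/109993529305/360049 = -246499*360049/109993529305 = -8068338041/9999411755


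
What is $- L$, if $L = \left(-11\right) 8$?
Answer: $88$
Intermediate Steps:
$L = -88$
$- L = \left(-1\right) \left(-88\right) = 88$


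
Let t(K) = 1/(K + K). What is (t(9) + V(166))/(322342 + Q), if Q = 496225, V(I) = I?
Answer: 2989/14734206 ≈ 0.00020286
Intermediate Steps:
t(K) = 1/(2*K)
(t(9) + V(166))/(322342 + Q) = ((½)/9 + 166)/(322342 + 496225) = ((½)*(⅑) + 166)/818567 = (1/18 + 166)*(1/818567) = (2989/18)*(1/818567) = 2989/14734206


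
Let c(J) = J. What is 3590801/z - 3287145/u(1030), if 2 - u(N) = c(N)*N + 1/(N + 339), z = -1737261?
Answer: 867560493216014/841048217311581 ≈ 1.0315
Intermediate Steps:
u(N) = 2 - N**2 - 1/(339 + N) (u(N) = 2 - (N*N + 1/(N + 339)) = 2 - (N**2 + 1/(339 + N)) = 2 + (-N**2 - 1/(339 + N)) = 2 - N**2 - 1/(339 + N))
3590801/z - 3287145/u(1030) = 3590801/(-1737261) - 3287145*(339 + 1030)/(677 - 1*1030**3 - 339*1030**2 + 2*1030) = 3590801*(-1/1737261) - 3287145*1369/(677 - 1*1092727000 - 339*1060900 + 2060) = -3590801/1737261 - 3287145*1369/(677 - 1092727000 - 359645100 + 2060) = -3590801/1737261 - 3287145/((1/1369)*(-1452369363)) = -3590801/1737261 - 3287145/(-1452369363/1369) = -3590801/1737261 - 3287145*(-1369/1452369363) = -3590801/1737261 + 1500033835/484123121 = 867560493216014/841048217311581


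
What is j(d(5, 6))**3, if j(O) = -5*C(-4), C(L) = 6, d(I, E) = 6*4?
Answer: -27000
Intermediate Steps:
d(I, E) = 24
j(O) = -30 (j(O) = -5*6 = -30)
j(d(5, 6))**3 = (-30)**3 = -27000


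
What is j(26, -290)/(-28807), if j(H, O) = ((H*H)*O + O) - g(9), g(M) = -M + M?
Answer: 196330/28807 ≈ 6.8154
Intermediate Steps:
g(M) = 0
j(H, O) = O + O*H**2 (j(H, O) = ((H*H)*O + O) - 1*0 = (H**2*O + O) + 0 = (O*H**2 + O) + 0 = (O + O*H**2) + 0 = O + O*H**2)
j(26, -290)/(-28807) = -290*(1 + 26**2)/(-28807) = -290*(1 + 676)*(-1/28807) = -290*677*(-1/28807) = -196330*(-1/28807) = 196330/28807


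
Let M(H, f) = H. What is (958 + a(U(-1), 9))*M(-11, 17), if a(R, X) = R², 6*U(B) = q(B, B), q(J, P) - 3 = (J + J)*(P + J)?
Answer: -379907/36 ≈ -10553.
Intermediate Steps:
q(J, P) = 3 + 2*J*(J + P) (q(J, P) = 3 + (J + J)*(P + J) = 3 + (2*J)*(J + P) = 3 + 2*J*(J + P))
U(B) = ½ + 2*B²/3 (U(B) = (3 + 2*B² + 2*B*B)/6 = (3 + 2*B² + 2*B²)/6 = (3 + 4*B²)/6 = ½ + 2*B²/3)
(958 + a(U(-1), 9))*M(-11, 17) = (958 + (½ + (⅔)*(-1)²)²)*(-11) = (958 + (½ + (⅔)*1)²)*(-11) = (958 + (½ + ⅔)²)*(-11) = (958 + (7/6)²)*(-11) = (958 + 49/36)*(-11) = (34537/36)*(-11) = -379907/36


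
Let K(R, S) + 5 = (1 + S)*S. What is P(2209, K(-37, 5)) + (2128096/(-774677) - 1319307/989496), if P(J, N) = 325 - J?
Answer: -482429582962861/255513264264 ≈ -1888.1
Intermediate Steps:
K(R, S) = -5 + S*(1 + S) (K(R, S) = -5 + (1 + S)*S = -5 + S*(1 + S))
P(2209, K(-37, 5)) + (2128096/(-774677) - 1319307/989496) = (325 - 1*2209) + (2128096/(-774677) - 1319307/989496) = (325 - 2209) + (2128096*(-1/774677) - 1319307*1/989496) = -1884 + (-2128096/774677 - 439769/329832) = -1884 - 1042593089485/255513264264 = -482429582962861/255513264264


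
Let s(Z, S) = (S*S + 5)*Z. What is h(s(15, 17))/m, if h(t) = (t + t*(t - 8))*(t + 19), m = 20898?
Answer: 111109705/27 ≈ 4.1152e+6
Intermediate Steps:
s(Z, S) = Z*(5 + S**2) (s(Z, S) = (S**2 + 5)*Z = (5 + S**2)*Z = Z*(5 + S**2))
h(t) = (19 + t)*(t + t*(-8 + t)) (h(t) = (t + t*(-8 + t))*(19 + t) = (19 + t)*(t + t*(-8 + t)))
h(s(15, 17))/m = ((15*(5 + 17**2))*(-133 + (15*(5 + 17**2))**2 + 12*(15*(5 + 17**2))))/20898 = ((15*(5 + 289))*(-133 + (15*(5 + 289))**2 + 12*(15*(5 + 289))))*(1/20898) = ((15*294)*(-133 + (15*294)**2 + 12*(15*294)))*(1/20898) = (4410*(-133 + 4410**2 + 12*4410))*(1/20898) = (4410*(-133 + 19448100 + 52920))*(1/20898) = (4410*19500887)*(1/20898) = 85998911670*(1/20898) = 111109705/27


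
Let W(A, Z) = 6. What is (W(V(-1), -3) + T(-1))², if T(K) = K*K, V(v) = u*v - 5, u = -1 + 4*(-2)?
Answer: 49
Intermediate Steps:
u = -9 (u = -1 - 8 = -9)
V(v) = -5 - 9*v (V(v) = -9*v - 5 = -5 - 9*v)
T(K) = K²
(W(V(-1), -3) + T(-1))² = (6 + (-1)²)² = (6 + 1)² = 7² = 49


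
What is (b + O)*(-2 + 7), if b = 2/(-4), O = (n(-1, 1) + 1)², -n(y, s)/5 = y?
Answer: 355/2 ≈ 177.50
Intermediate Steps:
n(y, s) = -5*y
O = 36 (O = (-5*(-1) + 1)² = (5 + 1)² = 6² = 36)
b = -½ (b = 2*(-¼) = -½ ≈ -0.50000)
(b + O)*(-2 + 7) = (-½ + 36)*(-2 + 7) = (71/2)*5 = 355/2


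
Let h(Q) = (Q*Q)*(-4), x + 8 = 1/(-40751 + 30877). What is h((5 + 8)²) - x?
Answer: -1127966263/9874 ≈ -1.1424e+5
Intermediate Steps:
x = -78993/9874 (x = -8 + 1/(-40751 + 30877) = -8 + 1/(-9874) = -8 - 1/9874 = -78993/9874 ≈ -8.0001)
h(Q) = -4*Q² (h(Q) = Q²*(-4) = -4*Q²)
h((5 + 8)²) - x = -4*(5 + 8)⁴ - 1*(-78993/9874) = -4*(13²)² + 78993/9874 = -4*169² + 78993/9874 = -4*28561 + 78993/9874 = -114244 + 78993/9874 = -1127966263/9874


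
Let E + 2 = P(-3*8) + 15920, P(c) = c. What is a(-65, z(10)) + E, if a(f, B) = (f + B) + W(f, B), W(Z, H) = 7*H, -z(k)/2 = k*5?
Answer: 15029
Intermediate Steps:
z(k) = -10*k (z(k) = -2*k*5 = -10*k)
a(f, B) = f + 8*B (a(f, B) = (f + B) + 7*B = (B + f) + 7*B = f + 8*B)
E = 15894 (E = -2 + (-3*8 + 15920) = -2 + (-24 + 15920) = -2 + 15896 = 15894)
a(-65, z(10)) + E = (-65 + 8*(-10*10)) + 15894 = (-65 + 8*(-100)) + 15894 = (-65 - 800) + 15894 = -865 + 15894 = 15029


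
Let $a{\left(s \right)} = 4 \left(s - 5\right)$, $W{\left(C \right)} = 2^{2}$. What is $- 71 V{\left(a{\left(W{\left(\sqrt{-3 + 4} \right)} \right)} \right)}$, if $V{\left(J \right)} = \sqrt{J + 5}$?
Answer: $-71$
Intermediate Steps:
$W{\left(C \right)} = 4$
$a{\left(s \right)} = -20 + 4 s$ ($a{\left(s \right)} = 4 \left(-5 + s\right) = -20 + 4 s$)
$V{\left(J \right)} = \sqrt{5 + J}$
$- 71 V{\left(a{\left(W{\left(\sqrt{-3 + 4} \right)} \right)} \right)} = - 71 \sqrt{5 + \left(-20 + 4 \cdot 4\right)} = - 71 \sqrt{5 + \left(-20 + 16\right)} = - 71 \sqrt{5 - 4} = - 71 \sqrt{1} = \left(-71\right) 1 = -71$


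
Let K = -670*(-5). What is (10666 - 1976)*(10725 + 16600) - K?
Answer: 237450900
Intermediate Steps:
K = 3350
(10666 - 1976)*(10725 + 16600) - K = (10666 - 1976)*(10725 + 16600) - 1*3350 = 8690*27325 - 3350 = 237454250 - 3350 = 237450900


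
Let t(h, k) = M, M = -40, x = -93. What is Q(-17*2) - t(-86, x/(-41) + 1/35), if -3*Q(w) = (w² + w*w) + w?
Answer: -2158/3 ≈ -719.33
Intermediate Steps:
t(h, k) = -40
Q(w) = -2*w²/3 - w/3 (Q(w) = -((w² + w*w) + w)/3 = -((w² + w²) + w)/3 = -(2*w² + w)/3 = -(w + 2*w²)/3 = -2*w²/3 - w/3)
Q(-17*2) - t(-86, x/(-41) + 1/35) = -(-17*2)*(1 + 2*(-17*2))/3 - 1*(-40) = -⅓*(-34)*(1 + 2*(-34)) + 40 = -⅓*(-34)*(1 - 68) + 40 = -⅓*(-34)*(-67) + 40 = -2278/3 + 40 = -2158/3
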